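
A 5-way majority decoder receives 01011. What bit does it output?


Ones: 3 out of 5
Threshold: 3

1 (3/5 voted 1)


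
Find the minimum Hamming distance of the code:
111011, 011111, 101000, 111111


Comparing all pairs, minimum distance: 1
Can detect 0 errors, correct 0 errors

1


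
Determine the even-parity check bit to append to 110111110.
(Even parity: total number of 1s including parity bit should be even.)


Number of 1s in data: 7
Parity bit: 1

1


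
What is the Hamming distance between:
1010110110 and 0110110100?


XOR: 1100000010
Count of 1s: 3

3


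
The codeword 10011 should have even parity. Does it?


Number of 1s: 3

No, parity error (3 ones)


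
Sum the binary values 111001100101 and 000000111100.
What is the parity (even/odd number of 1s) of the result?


111001100101 = 3685
000000111100 = 60
Sum = 3745 = 111010100001
1s count = 6

even parity (6 ones in 111010100001)


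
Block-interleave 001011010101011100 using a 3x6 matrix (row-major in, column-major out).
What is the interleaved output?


Matrix:
  001011
  010101
  011100
Read columns: 000011101011100110

000011101011100110


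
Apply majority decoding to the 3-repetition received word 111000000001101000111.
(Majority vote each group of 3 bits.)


Groups: 111, 000, 000, 001, 101, 000, 111
Majority votes: 1000101

1000101


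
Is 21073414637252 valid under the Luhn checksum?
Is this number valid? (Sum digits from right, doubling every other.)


Luhn sum = 44
44 mod 10 = 4

Invalid (Luhn sum mod 10 = 4)


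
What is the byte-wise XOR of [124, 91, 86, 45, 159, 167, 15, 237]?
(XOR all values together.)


XOR chain: 124 ^ 91 ^ 86 ^ 45 ^ 159 ^ 167 ^ 15 ^ 237 = 134

134


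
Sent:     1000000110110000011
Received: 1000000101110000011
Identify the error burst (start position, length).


XOR: 0000000011000000000

Burst at position 8, length 2


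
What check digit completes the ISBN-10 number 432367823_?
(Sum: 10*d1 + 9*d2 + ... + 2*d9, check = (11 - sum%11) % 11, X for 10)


Weighted sum: 219
219 mod 11 = 10

Check digit: 1


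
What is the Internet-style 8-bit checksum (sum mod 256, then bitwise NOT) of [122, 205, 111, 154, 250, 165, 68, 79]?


Sum = 1154 mod 256 = 130
Complement = 125

125


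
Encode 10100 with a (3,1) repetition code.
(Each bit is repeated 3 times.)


Each bit -> 3 copies

111000111000000


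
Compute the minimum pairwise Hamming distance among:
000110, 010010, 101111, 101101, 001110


Comparing all pairs, minimum distance: 1
Can detect 0 errors, correct 0 errors

1


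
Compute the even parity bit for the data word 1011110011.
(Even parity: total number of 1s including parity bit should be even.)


Number of 1s in data: 7
Parity bit: 1

1


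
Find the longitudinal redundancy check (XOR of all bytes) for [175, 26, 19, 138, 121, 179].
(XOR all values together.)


XOR chain: 175 ^ 26 ^ 19 ^ 138 ^ 121 ^ 179 = 230

230


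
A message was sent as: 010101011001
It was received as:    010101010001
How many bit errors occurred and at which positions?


XOR: 000000001000

1 error(s) at position(s): 8


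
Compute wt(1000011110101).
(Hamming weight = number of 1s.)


Counting 1s in 1000011110101

7


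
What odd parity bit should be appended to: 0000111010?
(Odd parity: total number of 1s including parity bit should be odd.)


Number of 1s in data: 4
Parity bit: 1

1


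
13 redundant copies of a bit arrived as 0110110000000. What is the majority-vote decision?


Ones: 4 out of 13
Threshold: 7

0 (4/13 voted 1)


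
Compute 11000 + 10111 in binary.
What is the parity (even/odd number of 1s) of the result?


11000 = 24
10111 = 23
Sum = 47 = 101111
1s count = 5

odd parity (5 ones in 101111)


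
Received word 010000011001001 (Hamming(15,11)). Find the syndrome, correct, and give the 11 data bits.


Syndrome = 0: no error detected

Data: 00001001001 (no errors)


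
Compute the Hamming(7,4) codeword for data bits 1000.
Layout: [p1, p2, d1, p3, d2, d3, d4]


Parity bits: p1=1, p2=1, p3=0

1110000


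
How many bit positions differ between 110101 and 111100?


XOR: 001001
Count of 1s: 2

2


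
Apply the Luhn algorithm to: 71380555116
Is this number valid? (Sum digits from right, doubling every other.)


Luhn sum = 35
35 mod 10 = 5

Invalid (Luhn sum mod 10 = 5)


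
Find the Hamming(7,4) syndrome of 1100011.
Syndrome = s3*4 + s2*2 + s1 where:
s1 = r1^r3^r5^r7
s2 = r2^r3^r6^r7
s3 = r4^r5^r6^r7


s1=0, s2=1, s3=0

Syndrome = 2 (error at position 2)


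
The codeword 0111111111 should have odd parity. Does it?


Number of 1s: 9

Yes, parity is correct (9 ones)


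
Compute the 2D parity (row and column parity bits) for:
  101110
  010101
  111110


Row parities: 011
Column parities: 000101

Row P: 011, Col P: 000101, Corner: 0


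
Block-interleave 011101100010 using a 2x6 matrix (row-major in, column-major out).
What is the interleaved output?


Matrix:
  011101
  100010
Read columns: 011010100110

011010100110


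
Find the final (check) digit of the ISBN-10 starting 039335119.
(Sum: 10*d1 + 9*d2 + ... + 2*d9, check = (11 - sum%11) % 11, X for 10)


Weighted sum: 188
188 mod 11 = 1

Check digit: X


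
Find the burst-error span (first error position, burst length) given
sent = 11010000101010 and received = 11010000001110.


XOR: 00000000100100

Burst at position 8, length 4


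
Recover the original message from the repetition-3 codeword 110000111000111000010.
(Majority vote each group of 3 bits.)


Groups: 110, 000, 111, 000, 111, 000, 010
Majority votes: 1010100

1010100


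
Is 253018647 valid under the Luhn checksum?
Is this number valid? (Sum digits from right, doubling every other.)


Luhn sum = 35
35 mod 10 = 5

Invalid (Luhn sum mod 10 = 5)


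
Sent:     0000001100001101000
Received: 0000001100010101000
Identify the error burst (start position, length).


XOR: 0000000000011000000

Burst at position 11, length 2


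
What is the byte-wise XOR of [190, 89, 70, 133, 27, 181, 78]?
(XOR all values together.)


XOR chain: 190 ^ 89 ^ 70 ^ 133 ^ 27 ^ 181 ^ 78 = 196

196


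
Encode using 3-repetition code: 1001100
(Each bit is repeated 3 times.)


Each bit -> 3 copies

111000000111111000000


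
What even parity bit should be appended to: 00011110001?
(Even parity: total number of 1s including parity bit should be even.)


Number of 1s in data: 5
Parity bit: 1

1


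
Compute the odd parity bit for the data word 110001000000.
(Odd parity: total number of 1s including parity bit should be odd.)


Number of 1s in data: 3
Parity bit: 0

0


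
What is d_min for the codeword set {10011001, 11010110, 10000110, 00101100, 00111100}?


Comparing all pairs, minimum distance: 1
Can detect 0 errors, correct 0 errors

1


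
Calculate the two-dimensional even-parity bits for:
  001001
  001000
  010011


Row parities: 011
Column parities: 010010

Row P: 011, Col P: 010010, Corner: 0


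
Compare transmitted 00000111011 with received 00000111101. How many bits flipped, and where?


XOR: 00000000110

2 error(s) at position(s): 8, 9


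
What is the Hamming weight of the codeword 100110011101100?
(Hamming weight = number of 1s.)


Counting 1s in 100110011101100

8


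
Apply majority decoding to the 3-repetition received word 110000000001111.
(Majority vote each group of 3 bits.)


Groups: 110, 000, 000, 001, 111
Majority votes: 10001

10001


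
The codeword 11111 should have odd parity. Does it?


Number of 1s: 5

Yes, parity is correct (5 ones)


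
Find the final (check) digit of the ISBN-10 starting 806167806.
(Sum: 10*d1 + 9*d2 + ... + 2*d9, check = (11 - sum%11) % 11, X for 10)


Weighted sum: 250
250 mod 11 = 8

Check digit: 3


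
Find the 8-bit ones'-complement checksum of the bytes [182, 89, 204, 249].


Sum = 724 mod 256 = 212
Complement = 43

43


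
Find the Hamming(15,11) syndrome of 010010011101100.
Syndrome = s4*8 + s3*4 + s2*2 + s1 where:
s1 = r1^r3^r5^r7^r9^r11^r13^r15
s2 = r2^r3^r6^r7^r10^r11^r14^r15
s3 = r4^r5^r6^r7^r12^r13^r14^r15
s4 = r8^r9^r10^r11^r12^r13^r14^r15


s1=1, s2=0, s3=1, s4=1

Syndrome = 13 (error at position 13)


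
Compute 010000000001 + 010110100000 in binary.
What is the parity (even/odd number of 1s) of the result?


010000000001 = 1025
010110100000 = 1440
Sum = 2465 = 100110100001
1s count = 5

odd parity (5 ones in 100110100001)


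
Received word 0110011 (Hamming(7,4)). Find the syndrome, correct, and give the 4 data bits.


Syndrome = 0: no error detected

Data: 1011 (no errors)


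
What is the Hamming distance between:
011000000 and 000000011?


XOR: 011000011
Count of 1s: 4

4


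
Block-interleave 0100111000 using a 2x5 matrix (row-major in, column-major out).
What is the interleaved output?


Matrix:
  01001
  11000
Read columns: 0111000010

0111000010


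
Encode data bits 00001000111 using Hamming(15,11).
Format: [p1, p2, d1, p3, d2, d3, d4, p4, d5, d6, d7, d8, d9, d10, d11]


Parity bits: p1=1, p2=0, p3=1, p4=0

100100001000111


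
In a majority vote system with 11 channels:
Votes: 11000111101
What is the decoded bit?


Ones: 7 out of 11
Threshold: 6

1 (7/11 voted 1)


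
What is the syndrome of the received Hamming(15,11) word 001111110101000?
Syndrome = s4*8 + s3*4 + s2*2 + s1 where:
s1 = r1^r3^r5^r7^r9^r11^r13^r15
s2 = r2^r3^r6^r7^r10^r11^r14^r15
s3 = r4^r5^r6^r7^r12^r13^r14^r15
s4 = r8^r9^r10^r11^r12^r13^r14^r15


s1=1, s2=0, s3=1, s4=1

Syndrome = 13 (error at position 13)


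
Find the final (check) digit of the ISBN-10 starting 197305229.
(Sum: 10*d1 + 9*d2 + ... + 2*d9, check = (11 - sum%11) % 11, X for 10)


Weighted sum: 225
225 mod 11 = 5

Check digit: 6


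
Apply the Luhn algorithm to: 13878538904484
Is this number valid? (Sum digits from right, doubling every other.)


Luhn sum = 77
77 mod 10 = 7

Invalid (Luhn sum mod 10 = 7)


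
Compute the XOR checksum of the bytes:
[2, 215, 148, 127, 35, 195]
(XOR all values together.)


XOR chain: 2 ^ 215 ^ 148 ^ 127 ^ 35 ^ 195 = 222

222


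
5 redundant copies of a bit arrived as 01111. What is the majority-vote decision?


Ones: 4 out of 5
Threshold: 3

1 (4/5 voted 1)


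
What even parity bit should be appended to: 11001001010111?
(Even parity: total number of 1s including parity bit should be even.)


Number of 1s in data: 8
Parity bit: 0

0


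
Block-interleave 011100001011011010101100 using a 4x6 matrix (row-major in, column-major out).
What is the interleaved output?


Matrix:
  011100
  001011
  011010
  101100
Read columns: 000110101111100101100100

000110101111100101100100


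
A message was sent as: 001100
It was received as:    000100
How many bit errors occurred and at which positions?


XOR: 001000

1 error(s) at position(s): 2


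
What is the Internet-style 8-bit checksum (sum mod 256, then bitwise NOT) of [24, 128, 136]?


Sum = 288 mod 256 = 32
Complement = 223

223


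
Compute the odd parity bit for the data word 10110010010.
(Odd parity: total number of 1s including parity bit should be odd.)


Number of 1s in data: 5
Parity bit: 0

0


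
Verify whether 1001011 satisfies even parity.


Number of 1s: 4

Yes, parity is correct (4 ones)


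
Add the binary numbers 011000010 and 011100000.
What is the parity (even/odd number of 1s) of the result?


011000010 = 194
011100000 = 224
Sum = 418 = 110100010
1s count = 4

even parity (4 ones in 110100010)


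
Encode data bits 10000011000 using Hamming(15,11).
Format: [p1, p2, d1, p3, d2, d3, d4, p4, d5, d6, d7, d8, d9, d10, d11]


Parity bits: p1=0, p2=0, p3=1, p4=0

001100000011000


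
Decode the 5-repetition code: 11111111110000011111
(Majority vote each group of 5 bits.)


Groups: 11111, 11111, 00000, 11111
Majority votes: 1101

1101


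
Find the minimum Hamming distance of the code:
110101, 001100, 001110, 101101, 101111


Comparing all pairs, minimum distance: 1
Can detect 0 errors, correct 0 errors

1


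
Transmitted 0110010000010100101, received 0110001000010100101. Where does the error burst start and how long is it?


XOR: 0000011000000000000

Burst at position 5, length 2


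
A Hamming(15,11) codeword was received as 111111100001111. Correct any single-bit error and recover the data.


Syndrome = 0: no error detected

Data: 11110001111 (no errors)


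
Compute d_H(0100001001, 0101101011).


XOR: 0001100010
Count of 1s: 3

3


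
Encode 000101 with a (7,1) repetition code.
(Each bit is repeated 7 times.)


Each bit -> 7 copies

000000000000000000000111111100000001111111


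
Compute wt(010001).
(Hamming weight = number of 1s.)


Counting 1s in 010001

2


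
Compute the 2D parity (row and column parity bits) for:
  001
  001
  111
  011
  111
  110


Row parities: 111010
Column parities: 101

Row P: 111010, Col P: 101, Corner: 0


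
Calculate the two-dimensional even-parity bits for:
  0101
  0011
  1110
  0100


Row parities: 0011
Column parities: 1100

Row P: 0011, Col P: 1100, Corner: 0


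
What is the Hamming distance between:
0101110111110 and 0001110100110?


XOR: 0100000011000
Count of 1s: 3

3


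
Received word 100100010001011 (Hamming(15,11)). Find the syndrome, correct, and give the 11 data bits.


Syndrome = 0: no error detected

Data: 00000001011 (no errors)


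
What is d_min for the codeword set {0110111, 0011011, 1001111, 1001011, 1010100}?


Comparing all pairs, minimum distance: 1
Can detect 0 errors, correct 0 errors

1


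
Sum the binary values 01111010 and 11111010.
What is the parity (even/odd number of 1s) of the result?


01111010 = 122
11111010 = 250
Sum = 372 = 101110100
1s count = 5

odd parity (5 ones in 101110100)


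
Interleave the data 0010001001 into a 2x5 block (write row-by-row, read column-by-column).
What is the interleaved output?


Matrix:
  00100
  01001
Read columns: 0001100001

0001100001


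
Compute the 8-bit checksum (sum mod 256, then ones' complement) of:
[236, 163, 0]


Sum = 399 mod 256 = 143
Complement = 112

112


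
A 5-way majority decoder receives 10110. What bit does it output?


Ones: 3 out of 5
Threshold: 3

1 (3/5 voted 1)


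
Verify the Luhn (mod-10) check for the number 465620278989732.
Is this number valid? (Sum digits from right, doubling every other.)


Luhn sum = 73
73 mod 10 = 3

Invalid (Luhn sum mod 10 = 3)


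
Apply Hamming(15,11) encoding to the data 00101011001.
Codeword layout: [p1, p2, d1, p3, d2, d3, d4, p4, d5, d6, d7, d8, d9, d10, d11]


Parity bits: p1=1, p2=1, p3=1, p4=0

110101001011001


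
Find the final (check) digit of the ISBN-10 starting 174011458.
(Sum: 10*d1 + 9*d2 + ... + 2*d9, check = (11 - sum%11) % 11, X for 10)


Weighted sum: 163
163 mod 11 = 9

Check digit: 2


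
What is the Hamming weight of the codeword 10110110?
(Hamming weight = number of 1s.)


Counting 1s in 10110110

5


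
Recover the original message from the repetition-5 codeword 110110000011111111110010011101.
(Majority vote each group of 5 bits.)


Groups: 11011, 00000, 11111, 11111, 00100, 11101
Majority votes: 101101

101101


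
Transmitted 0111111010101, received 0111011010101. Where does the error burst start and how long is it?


XOR: 0000100000000

Burst at position 4, length 1


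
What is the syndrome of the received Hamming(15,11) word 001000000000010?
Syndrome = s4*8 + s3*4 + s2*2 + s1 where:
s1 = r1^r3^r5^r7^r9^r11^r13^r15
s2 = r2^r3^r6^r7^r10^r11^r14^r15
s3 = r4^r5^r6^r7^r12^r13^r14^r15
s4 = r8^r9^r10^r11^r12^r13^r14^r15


s1=1, s2=0, s3=1, s4=1

Syndrome = 13 (error at position 13)


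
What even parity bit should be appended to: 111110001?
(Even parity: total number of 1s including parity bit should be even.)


Number of 1s in data: 6
Parity bit: 0

0


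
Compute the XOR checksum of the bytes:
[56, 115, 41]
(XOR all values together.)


XOR chain: 56 ^ 115 ^ 41 = 98

98


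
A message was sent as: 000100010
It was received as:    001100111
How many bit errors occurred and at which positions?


XOR: 001000101

3 error(s) at position(s): 2, 6, 8


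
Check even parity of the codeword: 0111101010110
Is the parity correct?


Number of 1s: 8

Yes, parity is correct (8 ones)


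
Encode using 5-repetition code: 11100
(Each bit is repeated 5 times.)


Each bit -> 5 copies

1111111111111110000000000


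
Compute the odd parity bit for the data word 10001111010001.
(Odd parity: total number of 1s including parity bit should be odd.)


Number of 1s in data: 7
Parity bit: 0

0


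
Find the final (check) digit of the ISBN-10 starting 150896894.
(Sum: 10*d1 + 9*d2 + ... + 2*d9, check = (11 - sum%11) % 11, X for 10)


Weighted sum: 262
262 mod 11 = 9

Check digit: 2


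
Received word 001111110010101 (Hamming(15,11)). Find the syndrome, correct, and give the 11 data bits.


Syndrome = 2: error at position 2

Data: 11110010101 (corrected bit 2)


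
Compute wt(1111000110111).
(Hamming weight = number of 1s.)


Counting 1s in 1111000110111

9


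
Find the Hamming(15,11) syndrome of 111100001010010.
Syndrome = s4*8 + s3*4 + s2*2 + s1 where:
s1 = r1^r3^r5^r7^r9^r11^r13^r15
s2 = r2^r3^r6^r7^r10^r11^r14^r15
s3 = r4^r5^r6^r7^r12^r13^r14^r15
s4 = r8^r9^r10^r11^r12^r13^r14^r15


s1=0, s2=0, s3=0, s4=1

Syndrome = 8 (error at position 8)


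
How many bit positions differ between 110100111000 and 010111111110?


XOR: 100011000110
Count of 1s: 5

5


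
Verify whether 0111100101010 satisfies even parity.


Number of 1s: 7

No, parity error (7 ones)


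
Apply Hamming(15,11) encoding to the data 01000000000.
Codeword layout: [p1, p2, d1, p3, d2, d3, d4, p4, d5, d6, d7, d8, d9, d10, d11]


Parity bits: p1=1, p2=0, p3=1, p4=0

100110000000000


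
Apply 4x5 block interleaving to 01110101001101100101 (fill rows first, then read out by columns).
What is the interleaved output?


Matrix:
  01110
  10100
  11011
  00101
Read columns: 01101010110110100011

01101010110110100011


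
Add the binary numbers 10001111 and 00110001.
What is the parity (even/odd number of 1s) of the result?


10001111 = 143
00110001 = 49
Sum = 192 = 11000000
1s count = 2

even parity (2 ones in 11000000)


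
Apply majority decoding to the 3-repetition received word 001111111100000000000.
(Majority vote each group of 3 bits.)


Groups: 001, 111, 111, 100, 000, 000, 000
Majority votes: 0110000

0110000


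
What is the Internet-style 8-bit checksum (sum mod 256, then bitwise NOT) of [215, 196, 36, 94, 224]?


Sum = 765 mod 256 = 253
Complement = 2

2


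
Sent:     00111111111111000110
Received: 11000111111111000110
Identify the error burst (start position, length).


XOR: 11111000000000000000

Burst at position 0, length 5


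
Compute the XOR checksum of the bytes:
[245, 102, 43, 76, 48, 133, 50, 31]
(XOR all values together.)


XOR chain: 245 ^ 102 ^ 43 ^ 76 ^ 48 ^ 133 ^ 50 ^ 31 = 108

108


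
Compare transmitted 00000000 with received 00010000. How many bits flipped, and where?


XOR: 00010000

1 error(s) at position(s): 3


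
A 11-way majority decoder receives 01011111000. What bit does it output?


Ones: 6 out of 11
Threshold: 6

1 (6/11 voted 1)


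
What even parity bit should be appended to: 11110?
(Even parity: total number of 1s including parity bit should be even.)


Number of 1s in data: 4
Parity bit: 0

0


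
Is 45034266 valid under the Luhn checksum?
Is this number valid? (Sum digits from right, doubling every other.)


Luhn sum = 35
35 mod 10 = 5

Invalid (Luhn sum mod 10 = 5)


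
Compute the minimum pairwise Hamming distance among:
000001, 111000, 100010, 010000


Comparing all pairs, minimum distance: 2
Can detect 1 errors, correct 0 errors

2


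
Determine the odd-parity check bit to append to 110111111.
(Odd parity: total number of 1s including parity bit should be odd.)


Number of 1s in data: 8
Parity bit: 1

1


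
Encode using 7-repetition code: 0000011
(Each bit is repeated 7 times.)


Each bit -> 7 copies

0000000000000000000000000000000000011111111111111


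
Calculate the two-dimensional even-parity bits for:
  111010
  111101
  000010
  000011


Row parities: 0110
Column parities: 000110

Row P: 0110, Col P: 000110, Corner: 0


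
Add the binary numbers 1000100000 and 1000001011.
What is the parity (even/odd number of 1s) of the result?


1000100000 = 544
1000001011 = 523
Sum = 1067 = 10000101011
1s count = 5

odd parity (5 ones in 10000101011)


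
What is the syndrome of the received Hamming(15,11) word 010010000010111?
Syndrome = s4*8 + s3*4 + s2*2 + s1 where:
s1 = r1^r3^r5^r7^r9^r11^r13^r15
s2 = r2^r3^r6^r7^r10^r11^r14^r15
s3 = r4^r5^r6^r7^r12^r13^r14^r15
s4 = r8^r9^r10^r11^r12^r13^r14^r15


s1=0, s2=0, s3=0, s4=0

Syndrome = 0 (no error)


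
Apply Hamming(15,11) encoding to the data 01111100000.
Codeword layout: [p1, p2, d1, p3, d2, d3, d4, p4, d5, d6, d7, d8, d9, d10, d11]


Parity bits: p1=1, p2=1, p3=1, p4=0

110111101100000


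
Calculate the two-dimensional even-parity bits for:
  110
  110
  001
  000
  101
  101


Row parities: 001000
Column parities: 001

Row P: 001000, Col P: 001, Corner: 1


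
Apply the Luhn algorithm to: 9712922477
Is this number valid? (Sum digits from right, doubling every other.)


Luhn sum = 51
51 mod 10 = 1

Invalid (Luhn sum mod 10 = 1)


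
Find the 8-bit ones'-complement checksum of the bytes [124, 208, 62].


Sum = 394 mod 256 = 138
Complement = 117

117


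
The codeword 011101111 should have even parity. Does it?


Number of 1s: 7

No, parity error (7 ones)


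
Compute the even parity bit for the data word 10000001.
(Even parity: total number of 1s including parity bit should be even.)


Number of 1s in data: 2
Parity bit: 0

0


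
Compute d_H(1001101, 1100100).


XOR: 0101001
Count of 1s: 3

3


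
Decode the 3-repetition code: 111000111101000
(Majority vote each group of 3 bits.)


Groups: 111, 000, 111, 101, 000
Majority votes: 10110

10110


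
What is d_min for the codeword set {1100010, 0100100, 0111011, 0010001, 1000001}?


Comparing all pairs, minimum distance: 2
Can detect 1 errors, correct 0 errors

2


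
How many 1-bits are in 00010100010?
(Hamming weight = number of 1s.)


Counting 1s in 00010100010

3


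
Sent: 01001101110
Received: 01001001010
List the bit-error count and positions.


XOR: 00000100100

2 error(s) at position(s): 5, 8


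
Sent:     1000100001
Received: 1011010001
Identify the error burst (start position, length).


XOR: 0011110000

Burst at position 2, length 4


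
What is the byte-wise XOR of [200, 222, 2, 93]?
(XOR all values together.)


XOR chain: 200 ^ 222 ^ 2 ^ 93 = 73

73


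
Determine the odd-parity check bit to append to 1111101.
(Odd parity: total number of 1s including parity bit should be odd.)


Number of 1s in data: 6
Parity bit: 1

1


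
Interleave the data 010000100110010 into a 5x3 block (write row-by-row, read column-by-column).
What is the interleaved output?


Matrix:
  010
  000
  100
  110
  010
Read columns: 001101001100000

001101001100000


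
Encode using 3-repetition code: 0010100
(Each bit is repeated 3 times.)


Each bit -> 3 copies

000000111000111000000


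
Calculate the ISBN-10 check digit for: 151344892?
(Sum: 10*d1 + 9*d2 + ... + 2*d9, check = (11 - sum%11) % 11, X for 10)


Weighted sum: 191
191 mod 11 = 4

Check digit: 7


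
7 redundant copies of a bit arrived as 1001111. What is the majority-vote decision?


Ones: 5 out of 7
Threshold: 4

1 (5/7 voted 1)


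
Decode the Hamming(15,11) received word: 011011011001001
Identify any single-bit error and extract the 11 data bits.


Syndrome = 0: no error detected

Data: 11101001001 (no errors)


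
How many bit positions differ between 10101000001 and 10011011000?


XOR: 00110011001
Count of 1s: 5

5


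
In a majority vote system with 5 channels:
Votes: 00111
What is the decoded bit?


Ones: 3 out of 5
Threshold: 3

1 (3/5 voted 1)


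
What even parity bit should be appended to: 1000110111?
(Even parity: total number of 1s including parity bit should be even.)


Number of 1s in data: 6
Parity bit: 0

0


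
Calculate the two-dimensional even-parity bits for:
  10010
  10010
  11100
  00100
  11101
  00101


Row parities: 001100
Column parities: 00000

Row P: 001100, Col P: 00000, Corner: 0


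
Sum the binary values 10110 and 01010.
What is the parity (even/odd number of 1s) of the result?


10110 = 22
01010 = 10
Sum = 32 = 100000
1s count = 1

odd parity (1 ones in 100000)


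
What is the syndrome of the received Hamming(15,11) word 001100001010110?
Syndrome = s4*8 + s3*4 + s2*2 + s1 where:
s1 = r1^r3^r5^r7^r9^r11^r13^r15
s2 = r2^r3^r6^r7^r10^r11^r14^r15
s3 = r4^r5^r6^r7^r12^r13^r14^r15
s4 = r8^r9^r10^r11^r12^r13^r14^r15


s1=0, s2=1, s3=1, s4=0

Syndrome = 6 (error at position 6)


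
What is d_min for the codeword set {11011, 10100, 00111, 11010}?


Comparing all pairs, minimum distance: 1
Can detect 0 errors, correct 0 errors

1


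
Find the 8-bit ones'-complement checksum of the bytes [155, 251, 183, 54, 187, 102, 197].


Sum = 1129 mod 256 = 105
Complement = 150

150


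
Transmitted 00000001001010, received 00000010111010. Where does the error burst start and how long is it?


XOR: 00000011110000

Burst at position 6, length 4


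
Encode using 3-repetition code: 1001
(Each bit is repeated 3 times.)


Each bit -> 3 copies

111000000111


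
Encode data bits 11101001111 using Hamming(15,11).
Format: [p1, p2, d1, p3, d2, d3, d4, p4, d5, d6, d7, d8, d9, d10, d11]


Parity bits: p1=1, p2=0, p3=0, p4=1

101011011001111


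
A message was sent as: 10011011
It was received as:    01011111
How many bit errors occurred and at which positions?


XOR: 11000100

3 error(s) at position(s): 0, 1, 5


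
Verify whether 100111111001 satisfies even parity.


Number of 1s: 8

Yes, parity is correct (8 ones)


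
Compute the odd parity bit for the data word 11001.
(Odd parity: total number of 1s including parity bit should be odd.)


Number of 1s in data: 3
Parity bit: 0

0


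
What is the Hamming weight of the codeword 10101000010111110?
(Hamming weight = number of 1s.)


Counting 1s in 10101000010111110

9


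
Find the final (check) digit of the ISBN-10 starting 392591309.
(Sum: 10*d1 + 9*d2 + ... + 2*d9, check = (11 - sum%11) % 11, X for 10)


Weighted sum: 251
251 mod 11 = 9

Check digit: 2


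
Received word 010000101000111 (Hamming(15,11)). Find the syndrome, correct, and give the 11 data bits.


Syndrome = 0: no error detected

Data: 00011000111 (no errors)


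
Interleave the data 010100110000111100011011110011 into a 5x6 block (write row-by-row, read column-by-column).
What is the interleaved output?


Matrix:
  010100
  110000
  111100
  011011
  110011
Read columns: 011011111100110101000001100011

011011111100110101000001100011


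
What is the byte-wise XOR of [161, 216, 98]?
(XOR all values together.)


XOR chain: 161 ^ 216 ^ 98 = 27

27


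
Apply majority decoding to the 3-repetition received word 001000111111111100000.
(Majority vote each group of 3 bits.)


Groups: 001, 000, 111, 111, 111, 100, 000
Majority votes: 0011100

0011100


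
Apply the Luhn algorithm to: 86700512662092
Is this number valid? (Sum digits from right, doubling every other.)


Luhn sum = 51
51 mod 10 = 1

Invalid (Luhn sum mod 10 = 1)


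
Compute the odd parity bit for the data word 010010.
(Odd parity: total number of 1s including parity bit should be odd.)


Number of 1s in data: 2
Parity bit: 1

1


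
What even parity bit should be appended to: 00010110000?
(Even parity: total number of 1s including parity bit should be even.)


Number of 1s in data: 3
Parity bit: 1

1


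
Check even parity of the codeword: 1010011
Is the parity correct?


Number of 1s: 4

Yes, parity is correct (4 ones)


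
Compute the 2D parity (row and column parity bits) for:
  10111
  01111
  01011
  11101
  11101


Row parities: 00100
Column parities: 10011

Row P: 00100, Col P: 10011, Corner: 1


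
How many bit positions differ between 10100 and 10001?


XOR: 00101
Count of 1s: 2

2


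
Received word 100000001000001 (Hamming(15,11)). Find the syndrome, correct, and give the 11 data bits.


Syndrome = 7: error at position 7

Data: 00011000001 (corrected bit 7)


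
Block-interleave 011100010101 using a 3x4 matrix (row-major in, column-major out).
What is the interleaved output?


Matrix:
  0111
  0001
  0101
Read columns: 000101100111

000101100111


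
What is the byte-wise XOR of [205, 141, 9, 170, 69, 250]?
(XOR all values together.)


XOR chain: 205 ^ 141 ^ 9 ^ 170 ^ 69 ^ 250 = 92

92


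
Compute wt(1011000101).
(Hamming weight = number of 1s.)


Counting 1s in 1011000101

5


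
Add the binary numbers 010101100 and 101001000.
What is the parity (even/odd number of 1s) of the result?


010101100 = 172
101001000 = 328
Sum = 500 = 111110100
1s count = 6

even parity (6 ones in 111110100)


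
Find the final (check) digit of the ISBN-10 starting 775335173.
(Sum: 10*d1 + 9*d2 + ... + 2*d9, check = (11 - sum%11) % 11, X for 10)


Weighted sum: 268
268 mod 11 = 4

Check digit: 7


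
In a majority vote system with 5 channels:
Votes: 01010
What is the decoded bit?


Ones: 2 out of 5
Threshold: 3

0 (2/5 voted 1)


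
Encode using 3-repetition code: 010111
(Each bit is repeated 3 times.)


Each bit -> 3 copies

000111000111111111


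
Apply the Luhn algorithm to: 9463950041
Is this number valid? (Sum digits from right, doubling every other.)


Luhn sum = 42
42 mod 10 = 2

Invalid (Luhn sum mod 10 = 2)


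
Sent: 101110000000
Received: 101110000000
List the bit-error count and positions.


XOR: 000000000000

0 errors (received matches sent)


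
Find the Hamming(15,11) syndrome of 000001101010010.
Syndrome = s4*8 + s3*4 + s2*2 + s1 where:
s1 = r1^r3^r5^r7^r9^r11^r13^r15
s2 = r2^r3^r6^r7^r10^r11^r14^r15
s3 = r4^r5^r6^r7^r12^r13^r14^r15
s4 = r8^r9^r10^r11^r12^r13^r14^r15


s1=1, s2=0, s3=1, s4=1

Syndrome = 13 (error at position 13)


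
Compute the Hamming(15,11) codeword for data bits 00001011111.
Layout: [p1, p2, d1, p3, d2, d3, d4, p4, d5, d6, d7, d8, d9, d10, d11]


Parity bits: p1=0, p2=1, p3=0, p4=0

010000001011111


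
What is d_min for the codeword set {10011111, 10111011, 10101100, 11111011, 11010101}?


Comparing all pairs, minimum distance: 1
Can detect 0 errors, correct 0 errors

1


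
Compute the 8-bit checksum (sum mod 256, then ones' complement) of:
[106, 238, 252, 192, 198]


Sum = 986 mod 256 = 218
Complement = 37

37


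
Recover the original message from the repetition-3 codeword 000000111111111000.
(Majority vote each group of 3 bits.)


Groups: 000, 000, 111, 111, 111, 000
Majority votes: 001110

001110


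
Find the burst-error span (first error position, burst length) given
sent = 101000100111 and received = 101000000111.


XOR: 000000100000

Burst at position 6, length 1


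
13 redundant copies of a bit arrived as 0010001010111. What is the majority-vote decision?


Ones: 6 out of 13
Threshold: 7

0 (6/13 voted 1)


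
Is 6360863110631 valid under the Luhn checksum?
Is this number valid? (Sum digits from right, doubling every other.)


Luhn sum = 48
48 mod 10 = 8

Invalid (Luhn sum mod 10 = 8)


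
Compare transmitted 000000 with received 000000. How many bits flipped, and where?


XOR: 000000

0 errors (received matches sent)


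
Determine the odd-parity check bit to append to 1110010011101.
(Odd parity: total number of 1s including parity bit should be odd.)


Number of 1s in data: 8
Parity bit: 1

1


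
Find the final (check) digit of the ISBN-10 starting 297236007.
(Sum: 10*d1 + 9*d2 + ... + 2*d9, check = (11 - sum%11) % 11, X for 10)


Weighted sum: 233
233 mod 11 = 2

Check digit: 9


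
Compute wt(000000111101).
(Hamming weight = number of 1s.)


Counting 1s in 000000111101

5


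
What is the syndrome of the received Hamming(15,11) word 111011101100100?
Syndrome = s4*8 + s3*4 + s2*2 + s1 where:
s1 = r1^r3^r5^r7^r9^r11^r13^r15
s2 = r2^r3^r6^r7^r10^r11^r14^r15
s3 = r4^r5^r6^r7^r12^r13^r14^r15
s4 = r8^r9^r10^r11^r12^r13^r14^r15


s1=0, s2=1, s3=0, s4=1

Syndrome = 10 (error at position 10)


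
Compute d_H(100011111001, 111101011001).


XOR: 011110100000
Count of 1s: 5

5


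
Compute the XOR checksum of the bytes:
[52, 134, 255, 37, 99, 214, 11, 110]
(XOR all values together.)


XOR chain: 52 ^ 134 ^ 255 ^ 37 ^ 99 ^ 214 ^ 11 ^ 110 = 184

184


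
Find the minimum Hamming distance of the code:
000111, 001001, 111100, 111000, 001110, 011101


Comparing all pairs, minimum distance: 1
Can detect 0 errors, correct 0 errors

1


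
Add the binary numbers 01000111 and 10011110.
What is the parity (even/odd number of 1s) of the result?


01000111 = 71
10011110 = 158
Sum = 229 = 11100101
1s count = 5

odd parity (5 ones in 11100101)


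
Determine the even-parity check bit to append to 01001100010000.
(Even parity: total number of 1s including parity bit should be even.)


Number of 1s in data: 4
Parity bit: 0

0


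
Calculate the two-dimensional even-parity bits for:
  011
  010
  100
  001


Row parities: 0111
Column parities: 100

Row P: 0111, Col P: 100, Corner: 1


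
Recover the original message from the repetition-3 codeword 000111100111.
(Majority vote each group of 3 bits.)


Groups: 000, 111, 100, 111
Majority votes: 0101

0101


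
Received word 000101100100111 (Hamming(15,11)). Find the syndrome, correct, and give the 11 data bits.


Syndrome = 3: error at position 3

Data: 10110100111 (corrected bit 3)


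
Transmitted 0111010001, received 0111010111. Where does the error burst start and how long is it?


XOR: 0000000110

Burst at position 7, length 2


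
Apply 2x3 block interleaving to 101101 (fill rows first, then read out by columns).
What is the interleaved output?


Matrix:
  101
  101
Read columns: 110011

110011


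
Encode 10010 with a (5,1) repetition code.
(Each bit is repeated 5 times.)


Each bit -> 5 copies

1111100000000001111100000


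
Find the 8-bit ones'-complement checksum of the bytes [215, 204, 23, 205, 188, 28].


Sum = 863 mod 256 = 95
Complement = 160

160


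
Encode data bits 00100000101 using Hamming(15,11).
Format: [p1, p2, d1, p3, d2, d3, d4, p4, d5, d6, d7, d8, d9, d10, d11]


Parity bits: p1=0, p2=0, p3=1, p4=0

000101000000101


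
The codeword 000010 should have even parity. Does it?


Number of 1s: 1

No, parity error (1 ones)


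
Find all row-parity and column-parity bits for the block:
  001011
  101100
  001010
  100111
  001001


Row parities: 11000
Column parities: 000011

Row P: 11000, Col P: 000011, Corner: 0


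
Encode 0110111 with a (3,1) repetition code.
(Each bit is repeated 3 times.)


Each bit -> 3 copies

000111111000111111111


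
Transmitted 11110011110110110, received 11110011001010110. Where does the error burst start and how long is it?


XOR: 00000000111100000

Burst at position 8, length 4


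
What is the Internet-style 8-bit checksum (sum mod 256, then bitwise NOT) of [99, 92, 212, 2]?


Sum = 405 mod 256 = 149
Complement = 106

106


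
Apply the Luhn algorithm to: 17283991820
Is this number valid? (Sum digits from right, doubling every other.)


Luhn sum = 50
50 mod 10 = 0

Valid (Luhn sum mod 10 = 0)


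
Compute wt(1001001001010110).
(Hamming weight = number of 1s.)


Counting 1s in 1001001001010110

7


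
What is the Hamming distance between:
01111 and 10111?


XOR: 11000
Count of 1s: 2

2


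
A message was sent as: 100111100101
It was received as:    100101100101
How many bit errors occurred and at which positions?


XOR: 000010000000

1 error(s) at position(s): 4


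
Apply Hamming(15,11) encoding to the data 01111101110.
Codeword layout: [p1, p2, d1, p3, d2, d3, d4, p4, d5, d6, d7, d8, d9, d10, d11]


Parity bits: p1=0, p2=0, p3=0, p4=1

000011111101110


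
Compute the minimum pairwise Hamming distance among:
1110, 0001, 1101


Comparing all pairs, minimum distance: 2
Can detect 1 errors, correct 0 errors

2


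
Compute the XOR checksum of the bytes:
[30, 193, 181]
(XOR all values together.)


XOR chain: 30 ^ 193 ^ 181 = 106

106


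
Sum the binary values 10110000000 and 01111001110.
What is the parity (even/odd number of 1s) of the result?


10110000000 = 1408
01111001110 = 974
Sum = 2382 = 100101001110
1s count = 6

even parity (6 ones in 100101001110)


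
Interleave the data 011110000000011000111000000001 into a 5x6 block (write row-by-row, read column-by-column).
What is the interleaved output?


Matrix:
  011110
  000000
  011000
  111000
  000001
Read columns: 000101011010110100001000000001

000101011010110100001000000001


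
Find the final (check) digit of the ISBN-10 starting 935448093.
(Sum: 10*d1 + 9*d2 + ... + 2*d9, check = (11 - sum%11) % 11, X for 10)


Weighted sum: 282
282 mod 11 = 7

Check digit: 4


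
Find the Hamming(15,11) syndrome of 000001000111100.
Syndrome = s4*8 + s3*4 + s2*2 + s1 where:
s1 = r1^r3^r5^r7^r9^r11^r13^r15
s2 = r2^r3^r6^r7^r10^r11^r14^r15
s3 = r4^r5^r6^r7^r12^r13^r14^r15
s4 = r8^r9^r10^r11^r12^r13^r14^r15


s1=0, s2=1, s3=1, s4=0

Syndrome = 6 (error at position 6)


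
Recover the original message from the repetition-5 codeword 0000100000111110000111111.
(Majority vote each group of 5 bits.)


Groups: 00001, 00000, 11111, 00001, 11111
Majority votes: 00101

00101


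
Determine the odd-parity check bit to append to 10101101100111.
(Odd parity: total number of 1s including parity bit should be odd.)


Number of 1s in data: 9
Parity bit: 0

0


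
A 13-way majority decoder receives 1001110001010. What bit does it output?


Ones: 6 out of 13
Threshold: 7

0 (6/13 voted 1)


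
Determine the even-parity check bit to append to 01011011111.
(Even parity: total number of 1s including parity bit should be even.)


Number of 1s in data: 8
Parity bit: 0

0


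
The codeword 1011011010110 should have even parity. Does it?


Number of 1s: 8

Yes, parity is correct (8 ones)


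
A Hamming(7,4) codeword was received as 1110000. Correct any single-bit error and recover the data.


Syndrome = 0: no error detected

Data: 1000 (no errors)


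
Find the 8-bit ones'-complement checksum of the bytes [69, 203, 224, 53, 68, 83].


Sum = 700 mod 256 = 188
Complement = 67

67


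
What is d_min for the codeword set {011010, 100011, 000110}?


Comparing all pairs, minimum distance: 3
Can detect 2 errors, correct 1 errors

3


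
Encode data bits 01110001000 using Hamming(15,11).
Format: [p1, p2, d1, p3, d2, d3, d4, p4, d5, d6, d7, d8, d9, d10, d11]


Parity bits: p1=0, p2=0, p3=0, p4=1

000011110001000


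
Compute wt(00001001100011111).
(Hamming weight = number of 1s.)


Counting 1s in 00001001100011111

8


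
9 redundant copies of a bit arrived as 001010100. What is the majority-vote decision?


Ones: 3 out of 9
Threshold: 5

0 (3/9 voted 1)
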